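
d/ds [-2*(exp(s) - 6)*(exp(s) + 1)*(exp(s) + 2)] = (-6*exp(2*s) + 12*exp(s) + 32)*exp(s)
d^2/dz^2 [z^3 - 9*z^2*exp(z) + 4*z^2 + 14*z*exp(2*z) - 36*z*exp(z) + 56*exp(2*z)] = -9*z^2*exp(z) + 56*z*exp(2*z) - 72*z*exp(z) + 6*z + 280*exp(2*z) - 90*exp(z) + 8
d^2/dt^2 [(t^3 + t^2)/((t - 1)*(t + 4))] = 4*(5*t^3 - 12*t^2 + 24*t + 8)/(t^6 + 9*t^5 + 15*t^4 - 45*t^3 - 60*t^2 + 144*t - 64)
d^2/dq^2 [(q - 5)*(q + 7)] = 2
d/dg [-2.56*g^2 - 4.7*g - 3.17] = -5.12*g - 4.7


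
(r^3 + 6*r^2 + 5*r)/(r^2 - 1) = r*(r + 5)/(r - 1)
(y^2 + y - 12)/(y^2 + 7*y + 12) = (y - 3)/(y + 3)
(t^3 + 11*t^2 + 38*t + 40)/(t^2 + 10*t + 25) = (t^2 + 6*t + 8)/(t + 5)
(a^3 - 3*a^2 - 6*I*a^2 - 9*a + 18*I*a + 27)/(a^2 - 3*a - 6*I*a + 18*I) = (a^2 - 6*I*a - 9)/(a - 6*I)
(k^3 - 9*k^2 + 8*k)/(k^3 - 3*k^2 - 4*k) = (-k^2 + 9*k - 8)/(-k^2 + 3*k + 4)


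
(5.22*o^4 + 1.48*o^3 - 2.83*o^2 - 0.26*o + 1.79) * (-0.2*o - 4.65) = -1.044*o^5 - 24.569*o^4 - 6.316*o^3 + 13.2115*o^2 + 0.851*o - 8.3235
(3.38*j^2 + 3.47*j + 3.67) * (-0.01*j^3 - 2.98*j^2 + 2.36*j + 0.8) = -0.0338*j^5 - 10.1071*j^4 - 2.4005*j^3 - 0.0434000000000001*j^2 + 11.4372*j + 2.936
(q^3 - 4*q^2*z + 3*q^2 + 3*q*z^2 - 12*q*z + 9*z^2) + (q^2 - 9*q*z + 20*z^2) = q^3 - 4*q^2*z + 4*q^2 + 3*q*z^2 - 21*q*z + 29*z^2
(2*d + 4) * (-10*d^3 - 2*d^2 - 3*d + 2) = -20*d^4 - 44*d^3 - 14*d^2 - 8*d + 8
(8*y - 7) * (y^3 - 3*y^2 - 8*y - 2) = 8*y^4 - 31*y^3 - 43*y^2 + 40*y + 14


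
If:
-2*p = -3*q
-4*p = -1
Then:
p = 1/4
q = 1/6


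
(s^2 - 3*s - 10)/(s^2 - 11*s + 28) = (s^2 - 3*s - 10)/(s^2 - 11*s + 28)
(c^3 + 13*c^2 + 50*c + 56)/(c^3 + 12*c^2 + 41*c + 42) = (c + 4)/(c + 3)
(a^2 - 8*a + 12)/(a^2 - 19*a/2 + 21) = 2*(a - 2)/(2*a - 7)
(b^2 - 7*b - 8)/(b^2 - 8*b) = (b + 1)/b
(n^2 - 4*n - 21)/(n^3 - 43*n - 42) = (n + 3)/(n^2 + 7*n + 6)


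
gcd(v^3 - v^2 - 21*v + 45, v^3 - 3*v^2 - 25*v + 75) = v^2 + 2*v - 15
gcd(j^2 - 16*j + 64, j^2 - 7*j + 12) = 1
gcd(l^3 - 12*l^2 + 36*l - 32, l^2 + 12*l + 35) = 1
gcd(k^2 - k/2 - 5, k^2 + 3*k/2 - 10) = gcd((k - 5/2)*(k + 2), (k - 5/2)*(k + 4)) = k - 5/2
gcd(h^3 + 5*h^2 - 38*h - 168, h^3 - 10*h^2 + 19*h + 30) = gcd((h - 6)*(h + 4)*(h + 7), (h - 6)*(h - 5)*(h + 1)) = h - 6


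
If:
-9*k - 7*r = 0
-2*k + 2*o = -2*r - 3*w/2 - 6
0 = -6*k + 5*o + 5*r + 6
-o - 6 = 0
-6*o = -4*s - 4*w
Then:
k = -56/29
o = -6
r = 72/29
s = -619/87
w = -164/87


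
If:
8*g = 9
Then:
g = 9/8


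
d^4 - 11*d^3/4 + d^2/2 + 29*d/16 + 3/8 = (d - 2)*(d - 3/2)*(d + 1/4)*(d + 1/2)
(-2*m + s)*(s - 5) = -2*m*s + 10*m + s^2 - 5*s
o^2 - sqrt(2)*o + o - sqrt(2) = (o + 1)*(o - sqrt(2))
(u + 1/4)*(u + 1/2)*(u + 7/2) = u^3 + 17*u^2/4 + 11*u/4 + 7/16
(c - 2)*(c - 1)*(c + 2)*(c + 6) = c^4 + 5*c^3 - 10*c^2 - 20*c + 24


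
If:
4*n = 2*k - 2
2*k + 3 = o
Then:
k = o/2 - 3/2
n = o/4 - 5/4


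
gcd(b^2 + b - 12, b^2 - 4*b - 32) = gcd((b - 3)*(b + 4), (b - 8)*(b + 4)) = b + 4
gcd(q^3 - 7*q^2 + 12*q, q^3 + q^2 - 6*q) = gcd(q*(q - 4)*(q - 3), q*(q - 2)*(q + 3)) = q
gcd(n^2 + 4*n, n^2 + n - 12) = n + 4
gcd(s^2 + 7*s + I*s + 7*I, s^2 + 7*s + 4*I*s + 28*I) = s + 7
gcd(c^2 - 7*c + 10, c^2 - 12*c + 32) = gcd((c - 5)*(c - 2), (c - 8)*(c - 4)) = 1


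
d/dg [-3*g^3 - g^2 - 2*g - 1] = -9*g^2 - 2*g - 2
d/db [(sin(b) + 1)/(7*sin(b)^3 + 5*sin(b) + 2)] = -(14*sin(b)^3 + 21*sin(b)^2 + 3)*cos(b)/(7*sin(b)^3 + 5*sin(b) + 2)^2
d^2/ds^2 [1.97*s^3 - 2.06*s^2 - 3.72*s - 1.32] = 11.82*s - 4.12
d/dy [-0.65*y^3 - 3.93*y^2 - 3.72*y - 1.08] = -1.95*y^2 - 7.86*y - 3.72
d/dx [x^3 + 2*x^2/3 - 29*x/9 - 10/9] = 3*x^2 + 4*x/3 - 29/9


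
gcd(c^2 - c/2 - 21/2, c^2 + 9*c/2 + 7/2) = 1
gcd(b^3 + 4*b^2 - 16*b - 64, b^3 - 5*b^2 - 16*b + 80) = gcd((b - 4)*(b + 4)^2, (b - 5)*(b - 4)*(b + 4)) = b^2 - 16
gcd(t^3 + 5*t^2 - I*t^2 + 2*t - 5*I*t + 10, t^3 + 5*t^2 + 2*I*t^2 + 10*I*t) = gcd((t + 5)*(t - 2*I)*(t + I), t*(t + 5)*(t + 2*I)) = t + 5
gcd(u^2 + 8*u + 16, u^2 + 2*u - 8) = u + 4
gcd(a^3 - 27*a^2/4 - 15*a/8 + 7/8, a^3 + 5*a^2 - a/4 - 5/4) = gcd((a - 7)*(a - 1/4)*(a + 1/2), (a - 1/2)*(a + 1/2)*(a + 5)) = a + 1/2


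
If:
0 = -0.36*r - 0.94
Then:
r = -2.61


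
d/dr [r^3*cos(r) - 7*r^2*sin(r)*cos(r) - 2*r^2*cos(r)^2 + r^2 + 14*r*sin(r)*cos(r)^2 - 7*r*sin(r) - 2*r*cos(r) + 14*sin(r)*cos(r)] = -r^3*sin(r) + 2*r^2*sin(2*r) + 3*r^2*cos(r) - 7*r^2*cos(2*r) + 2*r*sin(r) - 7*r*sin(2*r) - 7*r*cos(r)/2 - 2*r*cos(2*r) + 21*r*cos(3*r)/2 - 7*sin(r)/2 + 7*sin(3*r)/2 - 2*cos(r) + 14*cos(2*r)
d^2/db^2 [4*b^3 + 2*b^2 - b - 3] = 24*b + 4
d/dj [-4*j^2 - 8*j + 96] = -8*j - 8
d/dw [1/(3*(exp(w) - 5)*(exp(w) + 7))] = -2*(exp(w) + 1)*exp(w)/(3*exp(4*w) + 12*exp(3*w) - 198*exp(2*w) - 420*exp(w) + 3675)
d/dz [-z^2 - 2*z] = -2*z - 2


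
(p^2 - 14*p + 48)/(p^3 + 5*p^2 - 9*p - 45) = (p^2 - 14*p + 48)/(p^3 + 5*p^2 - 9*p - 45)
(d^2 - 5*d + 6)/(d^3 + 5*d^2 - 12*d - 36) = (d - 2)/(d^2 + 8*d + 12)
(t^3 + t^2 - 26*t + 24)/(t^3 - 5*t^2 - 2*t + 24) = (t^2 + 5*t - 6)/(t^2 - t - 6)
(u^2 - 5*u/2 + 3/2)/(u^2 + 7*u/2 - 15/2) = (u - 1)/(u + 5)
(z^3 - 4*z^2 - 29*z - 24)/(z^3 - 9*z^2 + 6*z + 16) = (z + 3)/(z - 2)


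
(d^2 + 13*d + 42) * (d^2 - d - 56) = d^4 + 12*d^3 - 27*d^2 - 770*d - 2352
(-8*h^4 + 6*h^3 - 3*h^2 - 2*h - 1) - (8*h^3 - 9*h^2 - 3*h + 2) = -8*h^4 - 2*h^3 + 6*h^2 + h - 3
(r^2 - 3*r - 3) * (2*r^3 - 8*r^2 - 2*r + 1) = 2*r^5 - 14*r^4 + 16*r^3 + 31*r^2 + 3*r - 3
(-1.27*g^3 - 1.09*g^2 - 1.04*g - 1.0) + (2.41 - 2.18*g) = -1.27*g^3 - 1.09*g^2 - 3.22*g + 1.41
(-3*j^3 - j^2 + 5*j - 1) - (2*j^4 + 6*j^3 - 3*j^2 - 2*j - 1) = -2*j^4 - 9*j^3 + 2*j^2 + 7*j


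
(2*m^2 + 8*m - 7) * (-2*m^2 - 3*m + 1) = -4*m^4 - 22*m^3 - 8*m^2 + 29*m - 7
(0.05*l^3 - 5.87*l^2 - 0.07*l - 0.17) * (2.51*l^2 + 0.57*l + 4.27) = 0.1255*l^5 - 14.7052*l^4 - 3.3081*l^3 - 25.5315*l^2 - 0.3958*l - 0.7259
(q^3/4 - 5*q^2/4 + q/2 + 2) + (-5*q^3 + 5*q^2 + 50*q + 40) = -19*q^3/4 + 15*q^2/4 + 101*q/2 + 42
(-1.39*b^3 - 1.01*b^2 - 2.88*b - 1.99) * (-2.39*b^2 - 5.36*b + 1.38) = 3.3221*b^5 + 9.8643*b^4 + 10.3786*b^3 + 18.7991*b^2 + 6.692*b - 2.7462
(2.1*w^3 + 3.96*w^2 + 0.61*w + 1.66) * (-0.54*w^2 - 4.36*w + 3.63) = -1.134*w^5 - 11.2944*w^4 - 9.972*w^3 + 10.8188*w^2 - 5.0233*w + 6.0258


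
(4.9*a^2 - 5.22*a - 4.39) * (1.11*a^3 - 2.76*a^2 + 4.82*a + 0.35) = 5.439*a^5 - 19.3182*a^4 + 33.1523*a^3 - 11.329*a^2 - 22.9868*a - 1.5365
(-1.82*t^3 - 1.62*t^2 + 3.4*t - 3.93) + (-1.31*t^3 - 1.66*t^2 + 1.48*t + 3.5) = -3.13*t^3 - 3.28*t^2 + 4.88*t - 0.43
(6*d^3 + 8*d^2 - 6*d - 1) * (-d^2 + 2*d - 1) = -6*d^5 + 4*d^4 + 16*d^3 - 19*d^2 + 4*d + 1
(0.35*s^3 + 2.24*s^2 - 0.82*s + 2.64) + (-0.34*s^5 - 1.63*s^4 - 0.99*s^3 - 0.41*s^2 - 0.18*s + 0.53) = -0.34*s^5 - 1.63*s^4 - 0.64*s^3 + 1.83*s^2 - 1.0*s + 3.17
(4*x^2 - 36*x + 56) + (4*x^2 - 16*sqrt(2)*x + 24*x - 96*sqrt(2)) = 8*x^2 - 16*sqrt(2)*x - 12*x - 96*sqrt(2) + 56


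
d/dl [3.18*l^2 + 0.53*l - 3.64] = 6.36*l + 0.53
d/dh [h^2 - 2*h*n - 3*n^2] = 2*h - 2*n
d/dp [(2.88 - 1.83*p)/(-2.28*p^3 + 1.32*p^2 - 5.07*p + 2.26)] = (-8.3448*p^3 + 22.1148*p^2 - 7.6032*p + 10.4658)/(5.1984*p^6 - 6.0192*p^5 + 24.8616*p^4 - 23.6904*p^3 + 31.6713*p^2 - 22.9164*p + 5.1076)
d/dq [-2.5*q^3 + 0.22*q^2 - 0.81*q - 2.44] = -7.5*q^2 + 0.44*q - 0.81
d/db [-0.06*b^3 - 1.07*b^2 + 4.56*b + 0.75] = -0.18*b^2 - 2.14*b + 4.56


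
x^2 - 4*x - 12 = (x - 6)*(x + 2)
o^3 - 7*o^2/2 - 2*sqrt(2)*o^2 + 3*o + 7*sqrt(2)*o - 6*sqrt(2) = (o - 2)*(o - 3/2)*(o - 2*sqrt(2))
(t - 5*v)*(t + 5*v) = t^2 - 25*v^2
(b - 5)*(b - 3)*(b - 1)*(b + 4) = b^4 - 5*b^3 - 13*b^2 + 77*b - 60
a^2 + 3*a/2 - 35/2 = (a - 7/2)*(a + 5)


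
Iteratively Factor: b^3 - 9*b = (b - 3)*(b^2 + 3*b) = b*(b - 3)*(b + 3)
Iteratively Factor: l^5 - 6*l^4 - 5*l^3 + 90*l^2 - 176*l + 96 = (l - 1)*(l^4 - 5*l^3 - 10*l^2 + 80*l - 96) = (l - 1)*(l + 4)*(l^3 - 9*l^2 + 26*l - 24) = (l - 4)*(l - 1)*(l + 4)*(l^2 - 5*l + 6) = (l - 4)*(l - 3)*(l - 1)*(l + 4)*(l - 2)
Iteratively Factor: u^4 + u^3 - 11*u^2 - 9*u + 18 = (u + 2)*(u^3 - u^2 - 9*u + 9) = (u + 2)*(u + 3)*(u^2 - 4*u + 3) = (u - 3)*(u + 2)*(u + 3)*(u - 1)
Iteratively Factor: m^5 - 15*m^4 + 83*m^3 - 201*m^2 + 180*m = (m - 3)*(m^4 - 12*m^3 + 47*m^2 - 60*m) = (m - 5)*(m - 3)*(m^3 - 7*m^2 + 12*m) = (m - 5)*(m - 3)^2*(m^2 - 4*m) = m*(m - 5)*(m - 3)^2*(m - 4)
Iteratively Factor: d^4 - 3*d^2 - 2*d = (d + 1)*(d^3 - d^2 - 2*d) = (d - 2)*(d + 1)*(d^2 + d) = d*(d - 2)*(d + 1)*(d + 1)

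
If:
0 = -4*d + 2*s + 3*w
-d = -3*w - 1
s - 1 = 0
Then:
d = 1/3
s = 1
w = -2/9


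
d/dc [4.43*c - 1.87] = 4.43000000000000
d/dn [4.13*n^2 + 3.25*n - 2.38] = 8.26*n + 3.25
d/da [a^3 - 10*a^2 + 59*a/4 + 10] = 3*a^2 - 20*a + 59/4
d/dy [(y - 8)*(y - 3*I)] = 2*y - 8 - 3*I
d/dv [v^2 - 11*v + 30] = 2*v - 11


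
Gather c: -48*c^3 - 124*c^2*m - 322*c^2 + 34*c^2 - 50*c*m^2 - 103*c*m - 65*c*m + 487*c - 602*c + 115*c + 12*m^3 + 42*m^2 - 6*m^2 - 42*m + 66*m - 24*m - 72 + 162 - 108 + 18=-48*c^3 + c^2*(-124*m - 288) + c*(-50*m^2 - 168*m) + 12*m^3 + 36*m^2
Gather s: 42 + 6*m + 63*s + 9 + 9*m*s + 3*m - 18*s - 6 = 9*m + s*(9*m + 45) + 45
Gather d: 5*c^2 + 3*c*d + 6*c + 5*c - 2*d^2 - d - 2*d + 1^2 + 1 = 5*c^2 + 11*c - 2*d^2 + d*(3*c - 3) + 2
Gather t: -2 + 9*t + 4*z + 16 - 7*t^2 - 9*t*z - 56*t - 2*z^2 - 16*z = -7*t^2 + t*(-9*z - 47) - 2*z^2 - 12*z + 14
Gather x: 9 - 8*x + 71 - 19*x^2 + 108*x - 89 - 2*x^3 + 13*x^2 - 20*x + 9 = -2*x^3 - 6*x^2 + 80*x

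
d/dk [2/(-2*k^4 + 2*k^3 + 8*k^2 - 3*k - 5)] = 2*(8*k^3 - 6*k^2 - 16*k + 3)/(2*k^4 - 2*k^3 - 8*k^2 + 3*k + 5)^2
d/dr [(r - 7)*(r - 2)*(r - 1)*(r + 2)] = 4*r^3 - 24*r^2 + 6*r + 32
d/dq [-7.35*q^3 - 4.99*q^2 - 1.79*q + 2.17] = -22.05*q^2 - 9.98*q - 1.79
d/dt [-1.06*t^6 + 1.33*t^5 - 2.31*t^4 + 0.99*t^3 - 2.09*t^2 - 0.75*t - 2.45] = -6.36*t^5 + 6.65*t^4 - 9.24*t^3 + 2.97*t^2 - 4.18*t - 0.75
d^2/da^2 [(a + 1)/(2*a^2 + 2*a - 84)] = ((a + 1)*(2*a + 1)^2 - (3*a + 2)*(a^2 + a - 42))/(a^2 + a - 42)^3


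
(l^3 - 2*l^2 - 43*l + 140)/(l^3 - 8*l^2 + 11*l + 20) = (l + 7)/(l + 1)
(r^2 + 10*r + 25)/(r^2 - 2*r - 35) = (r + 5)/(r - 7)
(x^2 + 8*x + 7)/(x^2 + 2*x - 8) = (x^2 + 8*x + 7)/(x^2 + 2*x - 8)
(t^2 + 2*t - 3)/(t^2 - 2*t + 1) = (t + 3)/(t - 1)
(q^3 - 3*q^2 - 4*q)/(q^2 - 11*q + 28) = q*(q + 1)/(q - 7)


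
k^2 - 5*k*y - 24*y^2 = (k - 8*y)*(k + 3*y)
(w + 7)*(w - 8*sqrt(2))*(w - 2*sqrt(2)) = w^3 - 10*sqrt(2)*w^2 + 7*w^2 - 70*sqrt(2)*w + 32*w + 224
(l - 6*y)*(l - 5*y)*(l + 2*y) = l^3 - 9*l^2*y + 8*l*y^2 + 60*y^3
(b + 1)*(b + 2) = b^2 + 3*b + 2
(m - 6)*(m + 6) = m^2 - 36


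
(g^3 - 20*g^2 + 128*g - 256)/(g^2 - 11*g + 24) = (g^2 - 12*g + 32)/(g - 3)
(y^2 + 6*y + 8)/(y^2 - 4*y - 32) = (y + 2)/(y - 8)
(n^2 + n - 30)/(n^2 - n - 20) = (n + 6)/(n + 4)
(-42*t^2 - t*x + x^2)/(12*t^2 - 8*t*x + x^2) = (-42*t^2 - t*x + x^2)/(12*t^2 - 8*t*x + x^2)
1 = 1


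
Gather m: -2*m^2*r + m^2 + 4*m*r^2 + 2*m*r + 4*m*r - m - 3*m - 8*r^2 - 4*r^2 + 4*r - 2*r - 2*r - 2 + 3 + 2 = m^2*(1 - 2*r) + m*(4*r^2 + 6*r - 4) - 12*r^2 + 3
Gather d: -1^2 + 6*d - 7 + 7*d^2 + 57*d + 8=7*d^2 + 63*d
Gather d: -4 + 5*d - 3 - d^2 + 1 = -d^2 + 5*d - 6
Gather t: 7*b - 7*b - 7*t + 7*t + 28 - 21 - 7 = 0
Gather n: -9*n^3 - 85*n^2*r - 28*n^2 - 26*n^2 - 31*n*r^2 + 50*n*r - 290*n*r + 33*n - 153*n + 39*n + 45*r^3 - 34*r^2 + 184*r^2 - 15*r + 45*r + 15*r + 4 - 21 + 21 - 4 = -9*n^3 + n^2*(-85*r - 54) + n*(-31*r^2 - 240*r - 81) + 45*r^3 + 150*r^2 + 45*r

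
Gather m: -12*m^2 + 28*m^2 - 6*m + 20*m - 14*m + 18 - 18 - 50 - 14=16*m^2 - 64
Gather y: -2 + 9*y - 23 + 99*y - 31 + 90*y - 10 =198*y - 66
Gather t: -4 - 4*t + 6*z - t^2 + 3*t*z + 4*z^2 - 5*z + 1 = -t^2 + t*(3*z - 4) + 4*z^2 + z - 3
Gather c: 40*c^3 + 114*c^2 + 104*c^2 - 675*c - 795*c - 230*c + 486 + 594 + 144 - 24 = 40*c^3 + 218*c^2 - 1700*c + 1200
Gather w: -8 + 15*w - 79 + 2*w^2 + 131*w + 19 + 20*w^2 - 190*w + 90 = 22*w^2 - 44*w + 22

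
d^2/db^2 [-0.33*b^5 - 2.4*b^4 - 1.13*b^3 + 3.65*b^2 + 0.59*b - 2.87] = -6.6*b^3 - 28.8*b^2 - 6.78*b + 7.3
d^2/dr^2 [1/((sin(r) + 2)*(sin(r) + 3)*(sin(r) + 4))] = (-9*sin(r)^6 - 99*sin(r)^5 - 364*sin(r)^4 - 342*sin(r)^3 + 830*sin(r)^2 + 1884*sin(r) + 920)/((sin(r) + 2)^3*(sin(r) + 3)^3*(sin(r) + 4)^3)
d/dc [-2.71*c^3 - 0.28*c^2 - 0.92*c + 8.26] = -8.13*c^2 - 0.56*c - 0.92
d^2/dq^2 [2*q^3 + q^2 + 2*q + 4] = 12*q + 2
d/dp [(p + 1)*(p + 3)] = 2*p + 4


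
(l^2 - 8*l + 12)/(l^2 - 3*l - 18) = (l - 2)/(l + 3)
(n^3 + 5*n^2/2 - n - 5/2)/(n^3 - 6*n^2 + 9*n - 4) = (2*n^2 + 7*n + 5)/(2*(n^2 - 5*n + 4))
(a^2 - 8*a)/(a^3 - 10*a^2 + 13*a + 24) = a/(a^2 - 2*a - 3)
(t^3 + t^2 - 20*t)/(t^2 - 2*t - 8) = t*(t + 5)/(t + 2)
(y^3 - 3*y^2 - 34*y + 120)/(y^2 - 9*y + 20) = y + 6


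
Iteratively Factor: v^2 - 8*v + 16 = (v - 4)*(v - 4)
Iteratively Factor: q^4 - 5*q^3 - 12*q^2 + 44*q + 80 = (q + 2)*(q^3 - 7*q^2 + 2*q + 40) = (q + 2)^2*(q^2 - 9*q + 20) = (q - 4)*(q + 2)^2*(q - 5)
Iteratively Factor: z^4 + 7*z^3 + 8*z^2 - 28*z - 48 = (z + 2)*(z^3 + 5*z^2 - 2*z - 24) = (z + 2)*(z + 3)*(z^2 + 2*z - 8) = (z + 2)*(z + 3)*(z + 4)*(z - 2)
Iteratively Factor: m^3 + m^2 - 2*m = (m - 1)*(m^2 + 2*m) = m*(m - 1)*(m + 2)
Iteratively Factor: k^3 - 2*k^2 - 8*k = (k)*(k^2 - 2*k - 8) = k*(k - 4)*(k + 2)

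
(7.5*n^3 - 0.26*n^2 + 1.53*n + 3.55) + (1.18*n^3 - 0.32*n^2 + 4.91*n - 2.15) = 8.68*n^3 - 0.58*n^2 + 6.44*n + 1.4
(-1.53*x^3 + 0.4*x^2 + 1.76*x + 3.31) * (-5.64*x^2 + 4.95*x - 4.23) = 8.6292*x^5 - 9.8295*x^4 - 1.4745*x^3 - 11.6484*x^2 + 8.9397*x - 14.0013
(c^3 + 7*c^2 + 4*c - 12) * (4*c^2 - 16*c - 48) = 4*c^5 + 12*c^4 - 144*c^3 - 448*c^2 + 576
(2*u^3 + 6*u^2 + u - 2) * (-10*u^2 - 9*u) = -20*u^5 - 78*u^4 - 64*u^3 + 11*u^2 + 18*u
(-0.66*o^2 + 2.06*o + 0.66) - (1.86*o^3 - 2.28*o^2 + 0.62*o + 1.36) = -1.86*o^3 + 1.62*o^2 + 1.44*o - 0.7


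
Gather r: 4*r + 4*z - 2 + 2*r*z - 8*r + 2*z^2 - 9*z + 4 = r*(2*z - 4) + 2*z^2 - 5*z + 2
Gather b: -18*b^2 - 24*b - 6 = -18*b^2 - 24*b - 6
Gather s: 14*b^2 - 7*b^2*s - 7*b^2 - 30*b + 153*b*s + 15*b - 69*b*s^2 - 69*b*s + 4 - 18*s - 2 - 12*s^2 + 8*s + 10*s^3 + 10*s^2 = 7*b^2 - 15*b + 10*s^3 + s^2*(-69*b - 2) + s*(-7*b^2 + 84*b - 10) + 2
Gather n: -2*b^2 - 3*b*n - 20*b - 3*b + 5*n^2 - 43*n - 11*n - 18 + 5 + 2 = -2*b^2 - 23*b + 5*n^2 + n*(-3*b - 54) - 11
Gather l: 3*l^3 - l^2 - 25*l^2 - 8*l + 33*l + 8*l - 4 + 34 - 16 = 3*l^3 - 26*l^2 + 33*l + 14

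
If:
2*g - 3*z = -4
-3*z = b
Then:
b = -3*z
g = 3*z/2 - 2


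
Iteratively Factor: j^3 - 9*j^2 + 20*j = (j - 5)*(j^2 - 4*j) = (j - 5)*(j - 4)*(j)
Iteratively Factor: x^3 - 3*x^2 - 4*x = (x + 1)*(x^2 - 4*x) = (x - 4)*(x + 1)*(x)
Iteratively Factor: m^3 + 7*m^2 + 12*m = (m + 3)*(m^2 + 4*m) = m*(m + 3)*(m + 4)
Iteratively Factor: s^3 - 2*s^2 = (s)*(s^2 - 2*s) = s^2*(s - 2)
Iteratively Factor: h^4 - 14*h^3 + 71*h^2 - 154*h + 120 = (h - 3)*(h^3 - 11*h^2 + 38*h - 40) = (h - 5)*(h - 3)*(h^2 - 6*h + 8) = (h - 5)*(h - 4)*(h - 3)*(h - 2)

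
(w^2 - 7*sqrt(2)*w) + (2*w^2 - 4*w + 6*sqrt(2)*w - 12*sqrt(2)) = 3*w^2 - 4*w - sqrt(2)*w - 12*sqrt(2)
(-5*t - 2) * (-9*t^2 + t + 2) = 45*t^3 + 13*t^2 - 12*t - 4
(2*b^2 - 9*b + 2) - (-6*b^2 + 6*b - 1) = 8*b^2 - 15*b + 3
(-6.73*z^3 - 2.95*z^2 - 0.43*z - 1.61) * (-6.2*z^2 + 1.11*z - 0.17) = 41.726*z^5 + 10.8197*z^4 + 0.535599999999999*z^3 + 10.0062*z^2 - 1.714*z + 0.2737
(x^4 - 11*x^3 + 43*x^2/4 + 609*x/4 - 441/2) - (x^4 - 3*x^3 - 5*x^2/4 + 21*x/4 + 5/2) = -8*x^3 + 12*x^2 + 147*x - 223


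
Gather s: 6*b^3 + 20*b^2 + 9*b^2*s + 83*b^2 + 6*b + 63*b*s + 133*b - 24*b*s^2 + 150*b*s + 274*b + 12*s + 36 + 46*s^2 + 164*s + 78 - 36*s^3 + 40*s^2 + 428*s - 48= 6*b^3 + 103*b^2 + 413*b - 36*s^3 + s^2*(86 - 24*b) + s*(9*b^2 + 213*b + 604) + 66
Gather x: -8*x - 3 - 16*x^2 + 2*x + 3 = -16*x^2 - 6*x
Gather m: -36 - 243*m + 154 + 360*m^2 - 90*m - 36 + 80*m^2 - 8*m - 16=440*m^2 - 341*m + 66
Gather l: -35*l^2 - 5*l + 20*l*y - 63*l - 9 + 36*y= -35*l^2 + l*(20*y - 68) + 36*y - 9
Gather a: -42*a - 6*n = -42*a - 6*n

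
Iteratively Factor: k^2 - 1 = (k - 1)*(k + 1)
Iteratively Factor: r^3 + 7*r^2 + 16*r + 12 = (r + 2)*(r^2 + 5*r + 6) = (r + 2)*(r + 3)*(r + 2)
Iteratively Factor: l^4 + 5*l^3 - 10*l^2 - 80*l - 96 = (l + 4)*(l^3 + l^2 - 14*l - 24) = (l - 4)*(l + 4)*(l^2 + 5*l + 6) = (l - 4)*(l + 2)*(l + 4)*(l + 3)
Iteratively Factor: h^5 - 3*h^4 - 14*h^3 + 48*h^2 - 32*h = (h)*(h^4 - 3*h^3 - 14*h^2 + 48*h - 32) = h*(h - 2)*(h^3 - h^2 - 16*h + 16) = h*(h - 2)*(h - 1)*(h^2 - 16) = h*(h - 4)*(h - 2)*(h - 1)*(h + 4)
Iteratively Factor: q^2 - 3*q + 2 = (q - 1)*(q - 2)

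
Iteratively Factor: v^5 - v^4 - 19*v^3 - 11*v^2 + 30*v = (v + 2)*(v^4 - 3*v^3 - 13*v^2 + 15*v) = (v - 1)*(v + 2)*(v^3 - 2*v^2 - 15*v) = (v - 1)*(v + 2)*(v + 3)*(v^2 - 5*v) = v*(v - 1)*(v + 2)*(v + 3)*(v - 5)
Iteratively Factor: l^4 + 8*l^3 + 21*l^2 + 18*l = (l + 3)*(l^3 + 5*l^2 + 6*l) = l*(l + 3)*(l^2 + 5*l + 6) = l*(l + 3)^2*(l + 2)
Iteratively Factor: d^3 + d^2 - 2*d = (d + 2)*(d^2 - d) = d*(d + 2)*(d - 1)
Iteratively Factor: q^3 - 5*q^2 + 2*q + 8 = (q + 1)*(q^2 - 6*q + 8) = (q - 2)*(q + 1)*(q - 4)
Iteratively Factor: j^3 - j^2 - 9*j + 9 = (j + 3)*(j^2 - 4*j + 3) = (j - 3)*(j + 3)*(j - 1)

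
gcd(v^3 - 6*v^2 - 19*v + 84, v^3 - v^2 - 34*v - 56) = v^2 - 3*v - 28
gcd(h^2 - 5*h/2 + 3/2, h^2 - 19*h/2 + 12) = h - 3/2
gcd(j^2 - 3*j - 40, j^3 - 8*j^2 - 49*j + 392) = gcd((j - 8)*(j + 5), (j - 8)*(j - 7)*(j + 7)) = j - 8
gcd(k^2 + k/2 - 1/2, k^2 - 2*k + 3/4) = k - 1/2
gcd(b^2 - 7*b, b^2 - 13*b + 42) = b - 7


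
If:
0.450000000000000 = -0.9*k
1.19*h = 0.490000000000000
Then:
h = 0.41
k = -0.50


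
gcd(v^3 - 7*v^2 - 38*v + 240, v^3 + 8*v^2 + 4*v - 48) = v + 6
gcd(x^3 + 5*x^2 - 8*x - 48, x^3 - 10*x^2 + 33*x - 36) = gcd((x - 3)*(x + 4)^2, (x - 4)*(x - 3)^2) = x - 3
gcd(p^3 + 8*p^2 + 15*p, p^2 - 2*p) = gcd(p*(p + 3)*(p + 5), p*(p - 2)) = p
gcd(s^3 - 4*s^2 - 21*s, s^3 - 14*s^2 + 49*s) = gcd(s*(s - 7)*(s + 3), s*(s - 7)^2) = s^2 - 7*s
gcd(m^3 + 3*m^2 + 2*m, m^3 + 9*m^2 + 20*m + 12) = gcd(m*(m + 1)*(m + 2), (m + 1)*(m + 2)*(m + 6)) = m^2 + 3*m + 2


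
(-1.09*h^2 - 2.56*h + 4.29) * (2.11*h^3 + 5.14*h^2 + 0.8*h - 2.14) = -2.2999*h^5 - 11.0042*h^4 - 4.9785*h^3 + 22.3352*h^2 + 8.9104*h - 9.1806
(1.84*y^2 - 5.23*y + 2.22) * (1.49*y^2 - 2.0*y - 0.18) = 2.7416*y^4 - 11.4727*y^3 + 13.4366*y^2 - 3.4986*y - 0.3996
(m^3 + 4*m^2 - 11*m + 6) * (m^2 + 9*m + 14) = m^5 + 13*m^4 + 39*m^3 - 37*m^2 - 100*m + 84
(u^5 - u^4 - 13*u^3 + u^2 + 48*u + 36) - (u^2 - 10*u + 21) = u^5 - u^4 - 13*u^3 + 58*u + 15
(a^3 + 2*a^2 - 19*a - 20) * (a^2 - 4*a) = a^5 - 2*a^4 - 27*a^3 + 56*a^2 + 80*a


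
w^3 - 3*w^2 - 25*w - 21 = (w - 7)*(w + 1)*(w + 3)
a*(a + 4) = a^2 + 4*a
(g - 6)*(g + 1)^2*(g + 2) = g^4 - 2*g^3 - 19*g^2 - 28*g - 12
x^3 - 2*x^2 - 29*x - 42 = (x - 7)*(x + 2)*(x + 3)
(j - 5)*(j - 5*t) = j^2 - 5*j*t - 5*j + 25*t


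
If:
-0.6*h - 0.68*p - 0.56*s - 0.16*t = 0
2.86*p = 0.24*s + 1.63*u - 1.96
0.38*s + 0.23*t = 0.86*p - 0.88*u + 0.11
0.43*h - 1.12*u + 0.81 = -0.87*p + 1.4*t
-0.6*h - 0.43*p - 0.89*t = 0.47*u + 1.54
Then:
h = 0.14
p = -3.59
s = 3.39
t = 2.87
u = -5.60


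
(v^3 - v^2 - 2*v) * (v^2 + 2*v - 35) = v^5 + v^4 - 39*v^3 + 31*v^2 + 70*v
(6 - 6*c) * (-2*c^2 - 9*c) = 12*c^3 + 42*c^2 - 54*c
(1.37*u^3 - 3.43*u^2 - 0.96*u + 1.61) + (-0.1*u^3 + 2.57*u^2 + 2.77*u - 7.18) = 1.27*u^3 - 0.86*u^2 + 1.81*u - 5.57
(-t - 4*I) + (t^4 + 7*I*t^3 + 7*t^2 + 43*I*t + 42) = t^4 + 7*I*t^3 + 7*t^2 - t + 43*I*t + 42 - 4*I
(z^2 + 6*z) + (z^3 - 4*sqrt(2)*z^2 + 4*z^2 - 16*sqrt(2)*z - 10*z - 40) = z^3 - 4*sqrt(2)*z^2 + 5*z^2 - 16*sqrt(2)*z - 4*z - 40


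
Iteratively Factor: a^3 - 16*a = (a)*(a^2 - 16) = a*(a - 4)*(a + 4)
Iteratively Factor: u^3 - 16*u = (u)*(u^2 - 16) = u*(u - 4)*(u + 4)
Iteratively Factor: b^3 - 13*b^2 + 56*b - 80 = (b - 4)*(b^2 - 9*b + 20) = (b - 4)^2*(b - 5)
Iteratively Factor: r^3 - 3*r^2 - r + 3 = (r - 1)*(r^2 - 2*r - 3) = (r - 3)*(r - 1)*(r + 1)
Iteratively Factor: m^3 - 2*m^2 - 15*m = (m + 3)*(m^2 - 5*m) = m*(m + 3)*(m - 5)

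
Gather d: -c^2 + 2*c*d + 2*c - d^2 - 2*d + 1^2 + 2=-c^2 + 2*c - d^2 + d*(2*c - 2) + 3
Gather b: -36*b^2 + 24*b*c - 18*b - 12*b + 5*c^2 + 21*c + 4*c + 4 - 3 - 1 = -36*b^2 + b*(24*c - 30) + 5*c^2 + 25*c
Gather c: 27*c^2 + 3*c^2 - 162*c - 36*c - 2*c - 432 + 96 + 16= 30*c^2 - 200*c - 320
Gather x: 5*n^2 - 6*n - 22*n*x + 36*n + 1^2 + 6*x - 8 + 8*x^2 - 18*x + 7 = 5*n^2 + 30*n + 8*x^2 + x*(-22*n - 12)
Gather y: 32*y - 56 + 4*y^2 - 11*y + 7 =4*y^2 + 21*y - 49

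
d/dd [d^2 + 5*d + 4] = 2*d + 5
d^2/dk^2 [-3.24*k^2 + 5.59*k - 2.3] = -6.48000000000000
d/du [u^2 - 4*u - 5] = 2*u - 4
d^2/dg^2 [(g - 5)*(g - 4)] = 2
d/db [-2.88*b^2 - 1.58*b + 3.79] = -5.76*b - 1.58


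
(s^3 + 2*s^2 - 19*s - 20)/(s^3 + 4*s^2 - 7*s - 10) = (s - 4)/(s - 2)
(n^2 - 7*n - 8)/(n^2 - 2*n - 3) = (n - 8)/(n - 3)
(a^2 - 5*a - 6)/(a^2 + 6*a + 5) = (a - 6)/(a + 5)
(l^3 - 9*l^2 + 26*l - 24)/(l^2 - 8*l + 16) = (l^2 - 5*l + 6)/(l - 4)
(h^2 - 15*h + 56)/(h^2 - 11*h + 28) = (h - 8)/(h - 4)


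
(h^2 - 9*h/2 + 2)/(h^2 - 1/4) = 2*(h - 4)/(2*h + 1)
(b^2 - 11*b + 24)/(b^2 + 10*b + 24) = (b^2 - 11*b + 24)/(b^2 + 10*b + 24)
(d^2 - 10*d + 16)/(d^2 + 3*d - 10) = (d - 8)/(d + 5)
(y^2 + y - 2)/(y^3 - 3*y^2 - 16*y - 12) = (y - 1)/(y^2 - 5*y - 6)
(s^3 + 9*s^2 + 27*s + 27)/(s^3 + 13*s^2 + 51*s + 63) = (s + 3)/(s + 7)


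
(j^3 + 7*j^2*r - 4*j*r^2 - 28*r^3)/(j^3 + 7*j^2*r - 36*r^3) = (j^2 + 9*j*r + 14*r^2)/(j^2 + 9*j*r + 18*r^2)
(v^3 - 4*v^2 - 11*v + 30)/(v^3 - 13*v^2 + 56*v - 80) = (v^2 + v - 6)/(v^2 - 8*v + 16)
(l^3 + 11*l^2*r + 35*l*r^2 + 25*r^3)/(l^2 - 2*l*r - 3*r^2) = (-l^2 - 10*l*r - 25*r^2)/(-l + 3*r)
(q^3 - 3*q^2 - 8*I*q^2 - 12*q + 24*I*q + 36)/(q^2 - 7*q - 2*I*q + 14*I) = (q^2 + q*(-3 - 6*I) + 18*I)/(q - 7)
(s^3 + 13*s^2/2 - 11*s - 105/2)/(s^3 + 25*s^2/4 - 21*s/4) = 2*(2*s^2 - s - 15)/(s*(4*s - 3))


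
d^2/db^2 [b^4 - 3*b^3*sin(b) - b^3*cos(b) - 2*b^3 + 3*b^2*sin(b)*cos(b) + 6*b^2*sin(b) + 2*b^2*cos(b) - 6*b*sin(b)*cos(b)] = 3*b^3*sin(b) + b^3*cos(b) - 6*b^2*sin(2*b) - 20*b^2*cos(b) + 12*b^2 - 26*b*sin(b) + 12*sqrt(2)*b*sin(2*b + pi/4) + 18*b*cos(b) - 12*b + 12*sin(b) + 3*sin(2*b) + 4*cos(b) - 12*cos(2*b)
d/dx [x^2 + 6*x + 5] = 2*x + 6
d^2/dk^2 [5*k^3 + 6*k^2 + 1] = 30*k + 12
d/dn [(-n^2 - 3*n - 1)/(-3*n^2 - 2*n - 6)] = (-7*n^2 + 6*n + 16)/(9*n^4 + 12*n^3 + 40*n^2 + 24*n + 36)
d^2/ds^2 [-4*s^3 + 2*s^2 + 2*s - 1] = 4 - 24*s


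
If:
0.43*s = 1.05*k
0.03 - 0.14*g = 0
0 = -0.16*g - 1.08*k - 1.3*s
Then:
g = 0.21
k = -0.01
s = -0.02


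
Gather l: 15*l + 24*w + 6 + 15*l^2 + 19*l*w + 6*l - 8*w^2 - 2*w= 15*l^2 + l*(19*w + 21) - 8*w^2 + 22*w + 6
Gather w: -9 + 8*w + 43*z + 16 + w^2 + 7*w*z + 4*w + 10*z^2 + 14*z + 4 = w^2 + w*(7*z + 12) + 10*z^2 + 57*z + 11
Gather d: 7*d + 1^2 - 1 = 7*d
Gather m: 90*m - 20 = 90*m - 20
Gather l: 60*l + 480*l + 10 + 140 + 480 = 540*l + 630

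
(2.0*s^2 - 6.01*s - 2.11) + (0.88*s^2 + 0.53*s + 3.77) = 2.88*s^2 - 5.48*s + 1.66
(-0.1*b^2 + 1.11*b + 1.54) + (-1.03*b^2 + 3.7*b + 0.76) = -1.13*b^2 + 4.81*b + 2.3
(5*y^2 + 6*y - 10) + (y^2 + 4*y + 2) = 6*y^2 + 10*y - 8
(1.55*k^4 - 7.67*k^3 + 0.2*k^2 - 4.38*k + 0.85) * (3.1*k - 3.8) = 4.805*k^5 - 29.667*k^4 + 29.766*k^3 - 14.338*k^2 + 19.279*k - 3.23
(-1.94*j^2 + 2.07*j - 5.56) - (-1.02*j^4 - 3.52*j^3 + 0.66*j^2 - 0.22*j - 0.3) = 1.02*j^4 + 3.52*j^3 - 2.6*j^2 + 2.29*j - 5.26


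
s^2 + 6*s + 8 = (s + 2)*(s + 4)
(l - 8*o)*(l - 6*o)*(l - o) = l^3 - 15*l^2*o + 62*l*o^2 - 48*o^3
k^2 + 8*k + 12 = (k + 2)*(k + 6)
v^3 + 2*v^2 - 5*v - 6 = (v - 2)*(v + 1)*(v + 3)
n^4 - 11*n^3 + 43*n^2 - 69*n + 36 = (n - 4)*(n - 3)^2*(n - 1)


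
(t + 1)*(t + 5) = t^2 + 6*t + 5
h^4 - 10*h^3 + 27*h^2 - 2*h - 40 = (h - 5)*(h - 4)*(h - 2)*(h + 1)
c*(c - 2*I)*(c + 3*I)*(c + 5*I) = c^4 + 6*I*c^3 + c^2 + 30*I*c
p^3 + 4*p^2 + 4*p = p*(p + 2)^2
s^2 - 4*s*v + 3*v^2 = (s - 3*v)*(s - v)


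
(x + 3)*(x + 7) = x^2 + 10*x + 21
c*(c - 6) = c^2 - 6*c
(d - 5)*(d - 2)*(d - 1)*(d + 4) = d^4 - 4*d^3 - 15*d^2 + 58*d - 40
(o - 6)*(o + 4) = o^2 - 2*o - 24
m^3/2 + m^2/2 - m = m*(m/2 + 1)*(m - 1)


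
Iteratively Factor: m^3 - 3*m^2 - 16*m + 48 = (m - 4)*(m^2 + m - 12) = (m - 4)*(m - 3)*(m + 4)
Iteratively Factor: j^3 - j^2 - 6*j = (j + 2)*(j^2 - 3*j) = j*(j + 2)*(j - 3)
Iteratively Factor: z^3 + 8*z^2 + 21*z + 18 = (z + 2)*(z^2 + 6*z + 9) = (z + 2)*(z + 3)*(z + 3)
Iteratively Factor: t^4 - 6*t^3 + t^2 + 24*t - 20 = (t - 2)*(t^3 - 4*t^2 - 7*t + 10) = (t - 5)*(t - 2)*(t^2 + t - 2) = (t - 5)*(t - 2)*(t - 1)*(t + 2)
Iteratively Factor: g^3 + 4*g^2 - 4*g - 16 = (g + 4)*(g^2 - 4) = (g - 2)*(g + 4)*(g + 2)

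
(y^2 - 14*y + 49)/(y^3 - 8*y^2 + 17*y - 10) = (y^2 - 14*y + 49)/(y^3 - 8*y^2 + 17*y - 10)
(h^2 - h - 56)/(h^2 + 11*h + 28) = (h - 8)/(h + 4)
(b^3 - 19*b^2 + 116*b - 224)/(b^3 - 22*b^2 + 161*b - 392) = (b - 4)/(b - 7)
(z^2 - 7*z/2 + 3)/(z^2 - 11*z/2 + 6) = (z - 2)/(z - 4)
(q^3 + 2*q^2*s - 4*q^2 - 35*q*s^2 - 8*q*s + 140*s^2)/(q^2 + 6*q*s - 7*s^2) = (q^2 - 5*q*s - 4*q + 20*s)/(q - s)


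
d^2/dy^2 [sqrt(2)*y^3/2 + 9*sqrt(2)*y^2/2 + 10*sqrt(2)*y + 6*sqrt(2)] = 3*sqrt(2)*(y + 3)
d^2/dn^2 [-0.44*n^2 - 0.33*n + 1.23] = -0.880000000000000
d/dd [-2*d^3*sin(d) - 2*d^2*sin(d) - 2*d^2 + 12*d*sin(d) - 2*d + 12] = -2*d^3*cos(d) - 6*d^2*sin(d) - 2*d^2*cos(d) - 4*d*sin(d) + 12*d*cos(d) - 4*d + 12*sin(d) - 2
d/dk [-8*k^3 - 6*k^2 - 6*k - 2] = -24*k^2 - 12*k - 6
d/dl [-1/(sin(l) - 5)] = cos(l)/(sin(l) - 5)^2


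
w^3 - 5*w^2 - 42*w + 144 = (w - 8)*(w - 3)*(w + 6)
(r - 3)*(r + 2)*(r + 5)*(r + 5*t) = r^4 + 5*r^3*t + 4*r^3 + 20*r^2*t - 11*r^2 - 55*r*t - 30*r - 150*t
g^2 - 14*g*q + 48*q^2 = (g - 8*q)*(g - 6*q)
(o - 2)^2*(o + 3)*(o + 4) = o^4 + 3*o^3 - 12*o^2 - 20*o + 48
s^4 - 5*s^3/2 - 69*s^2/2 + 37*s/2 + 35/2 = (s - 7)*(s - 1)*(s + 1/2)*(s + 5)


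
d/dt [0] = 0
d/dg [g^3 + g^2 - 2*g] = 3*g^2 + 2*g - 2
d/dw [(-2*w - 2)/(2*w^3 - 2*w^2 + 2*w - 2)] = (-w^3 + w^2 - w + (w + 1)*(3*w^2 - 2*w + 1) + 1)/(w^3 - w^2 + w - 1)^2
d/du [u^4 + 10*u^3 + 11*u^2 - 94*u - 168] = 4*u^3 + 30*u^2 + 22*u - 94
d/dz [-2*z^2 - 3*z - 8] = -4*z - 3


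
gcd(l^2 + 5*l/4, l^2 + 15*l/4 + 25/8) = l + 5/4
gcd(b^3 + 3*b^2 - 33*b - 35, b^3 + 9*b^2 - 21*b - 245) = b^2 + 2*b - 35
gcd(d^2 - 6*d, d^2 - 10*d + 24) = d - 6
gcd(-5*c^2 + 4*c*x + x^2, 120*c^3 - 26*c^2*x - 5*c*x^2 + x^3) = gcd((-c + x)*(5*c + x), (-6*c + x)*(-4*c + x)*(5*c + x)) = 5*c + x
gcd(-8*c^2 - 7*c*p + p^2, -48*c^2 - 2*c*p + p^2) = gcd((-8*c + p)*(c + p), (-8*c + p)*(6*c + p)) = -8*c + p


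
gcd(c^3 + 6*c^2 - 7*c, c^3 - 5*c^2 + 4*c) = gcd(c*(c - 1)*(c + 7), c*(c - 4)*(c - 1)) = c^2 - c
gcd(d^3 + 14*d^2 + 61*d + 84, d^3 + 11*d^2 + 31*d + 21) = d^2 + 10*d + 21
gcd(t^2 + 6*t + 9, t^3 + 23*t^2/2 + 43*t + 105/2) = t + 3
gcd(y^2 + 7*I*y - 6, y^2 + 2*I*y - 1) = y + I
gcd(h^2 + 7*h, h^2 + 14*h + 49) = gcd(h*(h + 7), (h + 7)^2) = h + 7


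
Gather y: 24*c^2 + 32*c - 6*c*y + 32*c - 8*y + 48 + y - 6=24*c^2 + 64*c + y*(-6*c - 7) + 42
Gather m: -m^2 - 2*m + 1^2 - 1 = -m^2 - 2*m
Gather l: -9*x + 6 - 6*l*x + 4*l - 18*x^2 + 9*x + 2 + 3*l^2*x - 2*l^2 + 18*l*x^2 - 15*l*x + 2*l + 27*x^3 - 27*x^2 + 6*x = l^2*(3*x - 2) + l*(18*x^2 - 21*x + 6) + 27*x^3 - 45*x^2 + 6*x + 8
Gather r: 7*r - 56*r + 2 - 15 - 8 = -49*r - 21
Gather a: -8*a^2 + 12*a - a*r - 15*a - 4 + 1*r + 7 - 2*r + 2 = -8*a^2 + a*(-r - 3) - r + 5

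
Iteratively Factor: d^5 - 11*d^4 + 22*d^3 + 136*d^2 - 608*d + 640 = (d - 4)*(d^4 - 7*d^3 - 6*d^2 + 112*d - 160) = (d - 5)*(d - 4)*(d^3 - 2*d^2 - 16*d + 32) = (d - 5)*(d - 4)*(d + 4)*(d^2 - 6*d + 8) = (d - 5)*(d - 4)*(d - 2)*(d + 4)*(d - 4)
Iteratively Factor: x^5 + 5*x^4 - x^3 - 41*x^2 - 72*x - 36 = (x + 1)*(x^4 + 4*x^3 - 5*x^2 - 36*x - 36) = (x + 1)*(x + 2)*(x^3 + 2*x^2 - 9*x - 18) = (x + 1)*(x + 2)*(x + 3)*(x^2 - x - 6) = (x + 1)*(x + 2)^2*(x + 3)*(x - 3)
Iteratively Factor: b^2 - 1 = (b + 1)*(b - 1)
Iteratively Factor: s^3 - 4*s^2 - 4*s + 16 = (s - 4)*(s^2 - 4) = (s - 4)*(s + 2)*(s - 2)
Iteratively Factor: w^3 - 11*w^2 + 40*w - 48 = (w - 3)*(w^2 - 8*w + 16) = (w - 4)*(w - 3)*(w - 4)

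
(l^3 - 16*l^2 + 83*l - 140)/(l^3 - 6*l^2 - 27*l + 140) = (l - 5)/(l + 5)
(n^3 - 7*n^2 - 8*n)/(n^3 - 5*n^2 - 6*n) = (n - 8)/(n - 6)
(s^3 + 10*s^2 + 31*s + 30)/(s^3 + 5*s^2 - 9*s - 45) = (s + 2)/(s - 3)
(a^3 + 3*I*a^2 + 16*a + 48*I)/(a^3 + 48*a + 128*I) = (a^2 - I*a + 12)/(a^2 - 4*I*a + 32)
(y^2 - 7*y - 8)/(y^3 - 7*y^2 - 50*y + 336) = (y + 1)/(y^2 + y - 42)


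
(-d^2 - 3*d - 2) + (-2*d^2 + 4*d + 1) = -3*d^2 + d - 1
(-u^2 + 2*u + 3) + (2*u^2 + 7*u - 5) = u^2 + 9*u - 2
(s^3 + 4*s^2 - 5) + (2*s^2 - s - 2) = s^3 + 6*s^2 - s - 7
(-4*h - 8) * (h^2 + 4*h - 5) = -4*h^3 - 24*h^2 - 12*h + 40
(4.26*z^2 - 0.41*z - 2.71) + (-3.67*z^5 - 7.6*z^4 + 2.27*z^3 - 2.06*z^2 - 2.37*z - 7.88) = -3.67*z^5 - 7.6*z^4 + 2.27*z^3 + 2.2*z^2 - 2.78*z - 10.59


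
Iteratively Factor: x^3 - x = (x - 1)*(x^2 + x) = x*(x - 1)*(x + 1)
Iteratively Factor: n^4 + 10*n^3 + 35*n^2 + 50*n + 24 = (n + 3)*(n^3 + 7*n^2 + 14*n + 8) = (n + 3)*(n + 4)*(n^2 + 3*n + 2) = (n + 1)*(n + 3)*(n + 4)*(n + 2)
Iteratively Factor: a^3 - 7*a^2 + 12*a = (a - 3)*(a^2 - 4*a) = (a - 4)*(a - 3)*(a)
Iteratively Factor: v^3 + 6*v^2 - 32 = (v - 2)*(v^2 + 8*v + 16) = (v - 2)*(v + 4)*(v + 4)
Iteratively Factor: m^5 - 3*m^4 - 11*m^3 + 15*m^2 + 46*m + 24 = (m - 3)*(m^4 - 11*m^2 - 18*m - 8) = (m - 3)*(m + 1)*(m^3 - m^2 - 10*m - 8) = (m - 4)*(m - 3)*(m + 1)*(m^2 + 3*m + 2) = (m - 4)*(m - 3)*(m + 1)^2*(m + 2)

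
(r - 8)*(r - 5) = r^2 - 13*r + 40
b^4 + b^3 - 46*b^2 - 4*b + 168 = (b - 6)*(b - 2)*(b + 2)*(b + 7)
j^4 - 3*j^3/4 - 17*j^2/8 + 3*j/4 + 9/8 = (j - 3/2)*(j - 1)*(j + 3/4)*(j + 1)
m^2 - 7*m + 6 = (m - 6)*(m - 1)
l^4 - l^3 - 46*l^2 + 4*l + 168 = (l - 7)*(l - 2)*(l + 2)*(l + 6)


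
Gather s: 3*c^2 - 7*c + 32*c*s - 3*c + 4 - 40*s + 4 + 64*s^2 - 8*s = 3*c^2 - 10*c + 64*s^2 + s*(32*c - 48) + 8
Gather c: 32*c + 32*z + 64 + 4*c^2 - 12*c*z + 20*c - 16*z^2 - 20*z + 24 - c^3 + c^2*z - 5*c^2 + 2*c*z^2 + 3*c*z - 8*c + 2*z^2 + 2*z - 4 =-c^3 + c^2*(z - 1) + c*(2*z^2 - 9*z + 44) - 14*z^2 + 14*z + 84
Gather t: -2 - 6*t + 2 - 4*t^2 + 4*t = -4*t^2 - 2*t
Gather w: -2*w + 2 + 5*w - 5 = 3*w - 3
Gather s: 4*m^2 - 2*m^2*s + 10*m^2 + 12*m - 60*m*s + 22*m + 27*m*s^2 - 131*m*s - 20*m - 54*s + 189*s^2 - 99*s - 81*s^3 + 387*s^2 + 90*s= 14*m^2 + 14*m - 81*s^3 + s^2*(27*m + 576) + s*(-2*m^2 - 191*m - 63)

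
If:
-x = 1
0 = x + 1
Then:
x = -1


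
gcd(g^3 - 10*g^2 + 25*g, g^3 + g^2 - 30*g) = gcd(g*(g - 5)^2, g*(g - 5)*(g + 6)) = g^2 - 5*g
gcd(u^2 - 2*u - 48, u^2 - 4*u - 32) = u - 8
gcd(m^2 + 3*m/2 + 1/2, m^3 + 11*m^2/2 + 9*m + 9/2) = m + 1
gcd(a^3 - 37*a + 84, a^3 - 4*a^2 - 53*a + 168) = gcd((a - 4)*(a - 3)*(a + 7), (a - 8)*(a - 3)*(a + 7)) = a^2 + 4*a - 21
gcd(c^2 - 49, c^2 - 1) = 1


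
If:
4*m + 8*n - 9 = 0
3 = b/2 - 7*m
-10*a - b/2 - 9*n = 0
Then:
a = n/2 - 15/8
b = 75/2 - 28*n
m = 9/4 - 2*n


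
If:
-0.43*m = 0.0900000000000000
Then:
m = -0.21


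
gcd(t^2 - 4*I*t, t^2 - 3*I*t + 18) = 1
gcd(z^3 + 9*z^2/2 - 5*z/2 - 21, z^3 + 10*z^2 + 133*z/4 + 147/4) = z^2 + 13*z/2 + 21/2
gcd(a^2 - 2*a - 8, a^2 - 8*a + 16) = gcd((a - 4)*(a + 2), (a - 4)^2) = a - 4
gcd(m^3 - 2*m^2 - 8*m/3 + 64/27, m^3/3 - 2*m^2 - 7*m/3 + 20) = 1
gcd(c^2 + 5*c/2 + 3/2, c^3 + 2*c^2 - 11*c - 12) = c + 1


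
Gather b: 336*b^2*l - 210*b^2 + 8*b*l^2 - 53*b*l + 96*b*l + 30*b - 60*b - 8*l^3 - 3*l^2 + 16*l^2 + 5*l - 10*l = b^2*(336*l - 210) + b*(8*l^2 + 43*l - 30) - 8*l^3 + 13*l^2 - 5*l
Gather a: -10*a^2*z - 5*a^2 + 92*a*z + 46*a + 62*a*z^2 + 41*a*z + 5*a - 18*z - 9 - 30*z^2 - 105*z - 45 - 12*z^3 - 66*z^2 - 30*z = a^2*(-10*z - 5) + a*(62*z^2 + 133*z + 51) - 12*z^3 - 96*z^2 - 153*z - 54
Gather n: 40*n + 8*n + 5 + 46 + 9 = 48*n + 60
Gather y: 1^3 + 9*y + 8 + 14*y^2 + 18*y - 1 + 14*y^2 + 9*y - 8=28*y^2 + 36*y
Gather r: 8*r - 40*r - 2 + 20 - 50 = -32*r - 32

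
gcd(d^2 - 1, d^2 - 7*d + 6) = d - 1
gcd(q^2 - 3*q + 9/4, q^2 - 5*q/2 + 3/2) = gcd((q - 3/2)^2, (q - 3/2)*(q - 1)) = q - 3/2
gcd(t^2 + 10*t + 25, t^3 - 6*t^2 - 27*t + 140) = t + 5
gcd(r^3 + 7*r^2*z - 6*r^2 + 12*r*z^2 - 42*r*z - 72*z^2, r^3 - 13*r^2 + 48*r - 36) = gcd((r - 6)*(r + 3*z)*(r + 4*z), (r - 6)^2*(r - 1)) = r - 6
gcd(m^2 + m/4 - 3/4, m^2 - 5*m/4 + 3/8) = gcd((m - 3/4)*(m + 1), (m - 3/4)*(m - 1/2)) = m - 3/4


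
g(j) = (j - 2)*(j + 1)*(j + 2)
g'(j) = (j - 2)*(j + 1) + (j - 2)*(j + 2) + (j + 1)*(j + 2) = 3*j^2 + 2*j - 4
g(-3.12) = -12.16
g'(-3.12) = 18.96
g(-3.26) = -14.98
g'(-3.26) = 21.36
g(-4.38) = -51.32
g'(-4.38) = 44.79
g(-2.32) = -1.82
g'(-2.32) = 7.51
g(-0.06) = -3.76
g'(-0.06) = -4.11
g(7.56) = 454.99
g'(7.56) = 182.58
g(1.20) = -5.63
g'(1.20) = 2.72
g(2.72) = 12.64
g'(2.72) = 23.64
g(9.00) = 770.00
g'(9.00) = 257.00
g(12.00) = 1820.00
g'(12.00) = 452.00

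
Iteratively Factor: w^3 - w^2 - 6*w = (w + 2)*(w^2 - 3*w) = (w - 3)*(w + 2)*(w)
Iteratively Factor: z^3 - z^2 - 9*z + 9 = (z - 3)*(z^2 + 2*z - 3) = (z - 3)*(z + 3)*(z - 1)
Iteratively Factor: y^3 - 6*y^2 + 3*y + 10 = (y - 2)*(y^2 - 4*y - 5) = (y - 5)*(y - 2)*(y + 1)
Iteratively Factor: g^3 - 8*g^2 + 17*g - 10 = (g - 2)*(g^2 - 6*g + 5) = (g - 5)*(g - 2)*(g - 1)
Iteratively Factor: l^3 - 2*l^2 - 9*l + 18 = (l - 2)*(l^2 - 9) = (l - 3)*(l - 2)*(l + 3)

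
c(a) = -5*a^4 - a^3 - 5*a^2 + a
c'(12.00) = -35111.00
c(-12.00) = -102684.00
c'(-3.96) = 1235.54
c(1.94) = -95.00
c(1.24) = -20.18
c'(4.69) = -2175.12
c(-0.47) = -1.71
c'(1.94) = -175.72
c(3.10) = -536.50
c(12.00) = -106116.00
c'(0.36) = -3.92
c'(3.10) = -654.65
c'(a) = -20*a^3 - 3*a^2 - 10*a + 1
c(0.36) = -0.42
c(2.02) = -109.87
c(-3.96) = -1249.83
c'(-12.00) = 34249.00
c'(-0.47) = 7.11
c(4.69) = -2627.59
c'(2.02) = -196.29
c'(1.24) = -54.15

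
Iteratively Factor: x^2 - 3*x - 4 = (x + 1)*(x - 4)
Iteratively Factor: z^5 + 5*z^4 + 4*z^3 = (z)*(z^4 + 5*z^3 + 4*z^2) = z*(z + 4)*(z^3 + z^2) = z^2*(z + 4)*(z^2 + z) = z^3*(z + 4)*(z + 1)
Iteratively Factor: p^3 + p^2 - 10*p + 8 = (p + 4)*(p^2 - 3*p + 2) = (p - 1)*(p + 4)*(p - 2)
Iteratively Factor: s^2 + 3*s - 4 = (s - 1)*(s + 4)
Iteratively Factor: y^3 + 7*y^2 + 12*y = (y + 3)*(y^2 + 4*y) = (y + 3)*(y + 4)*(y)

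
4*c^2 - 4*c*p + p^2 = (-2*c + p)^2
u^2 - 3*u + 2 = (u - 2)*(u - 1)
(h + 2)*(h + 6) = h^2 + 8*h + 12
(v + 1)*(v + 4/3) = v^2 + 7*v/3 + 4/3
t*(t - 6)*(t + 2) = t^3 - 4*t^2 - 12*t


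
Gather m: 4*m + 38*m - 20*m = 22*m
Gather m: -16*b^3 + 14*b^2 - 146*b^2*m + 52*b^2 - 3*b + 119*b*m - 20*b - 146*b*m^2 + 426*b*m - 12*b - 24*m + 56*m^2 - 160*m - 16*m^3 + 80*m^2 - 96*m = -16*b^3 + 66*b^2 - 35*b - 16*m^3 + m^2*(136 - 146*b) + m*(-146*b^2 + 545*b - 280)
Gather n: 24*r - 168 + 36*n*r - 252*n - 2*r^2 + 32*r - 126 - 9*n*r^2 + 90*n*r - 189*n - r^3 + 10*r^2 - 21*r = n*(-9*r^2 + 126*r - 441) - r^3 + 8*r^2 + 35*r - 294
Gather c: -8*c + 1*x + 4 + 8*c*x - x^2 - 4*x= c*(8*x - 8) - x^2 - 3*x + 4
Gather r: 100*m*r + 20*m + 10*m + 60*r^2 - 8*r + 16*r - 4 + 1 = 30*m + 60*r^2 + r*(100*m + 8) - 3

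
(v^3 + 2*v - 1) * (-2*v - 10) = -2*v^4 - 10*v^3 - 4*v^2 - 18*v + 10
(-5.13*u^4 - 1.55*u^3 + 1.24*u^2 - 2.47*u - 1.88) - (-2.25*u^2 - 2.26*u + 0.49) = -5.13*u^4 - 1.55*u^3 + 3.49*u^2 - 0.21*u - 2.37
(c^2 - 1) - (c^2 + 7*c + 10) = -7*c - 11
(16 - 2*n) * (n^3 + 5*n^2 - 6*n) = -2*n^4 + 6*n^3 + 92*n^2 - 96*n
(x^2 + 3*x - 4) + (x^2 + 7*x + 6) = 2*x^2 + 10*x + 2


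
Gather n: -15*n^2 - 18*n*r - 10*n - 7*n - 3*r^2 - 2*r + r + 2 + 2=-15*n^2 + n*(-18*r - 17) - 3*r^2 - r + 4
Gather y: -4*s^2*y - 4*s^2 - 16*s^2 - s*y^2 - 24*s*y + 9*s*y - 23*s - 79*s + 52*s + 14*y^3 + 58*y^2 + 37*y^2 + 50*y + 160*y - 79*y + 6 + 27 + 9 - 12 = -20*s^2 - 50*s + 14*y^3 + y^2*(95 - s) + y*(-4*s^2 - 15*s + 131) + 30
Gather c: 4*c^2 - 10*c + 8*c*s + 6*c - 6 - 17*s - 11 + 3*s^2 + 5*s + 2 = 4*c^2 + c*(8*s - 4) + 3*s^2 - 12*s - 15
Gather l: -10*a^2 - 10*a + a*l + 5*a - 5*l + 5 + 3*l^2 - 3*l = -10*a^2 - 5*a + 3*l^2 + l*(a - 8) + 5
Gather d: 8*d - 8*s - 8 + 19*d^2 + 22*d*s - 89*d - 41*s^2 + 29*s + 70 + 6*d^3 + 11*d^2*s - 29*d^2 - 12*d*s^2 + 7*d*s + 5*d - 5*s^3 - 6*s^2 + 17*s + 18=6*d^3 + d^2*(11*s - 10) + d*(-12*s^2 + 29*s - 76) - 5*s^3 - 47*s^2 + 38*s + 80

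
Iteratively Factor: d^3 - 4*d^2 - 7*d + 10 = (d + 2)*(d^2 - 6*d + 5) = (d - 5)*(d + 2)*(d - 1)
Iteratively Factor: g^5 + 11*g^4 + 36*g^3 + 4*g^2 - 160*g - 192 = (g + 3)*(g^4 + 8*g^3 + 12*g^2 - 32*g - 64) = (g + 3)*(g + 4)*(g^3 + 4*g^2 - 4*g - 16) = (g - 2)*(g + 3)*(g + 4)*(g^2 + 6*g + 8) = (g - 2)*(g + 2)*(g + 3)*(g + 4)*(g + 4)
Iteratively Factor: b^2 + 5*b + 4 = (b + 4)*(b + 1)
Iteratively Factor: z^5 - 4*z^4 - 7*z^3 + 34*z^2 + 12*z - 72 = (z - 3)*(z^4 - z^3 - 10*z^2 + 4*z + 24) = (z - 3)*(z + 2)*(z^3 - 3*z^2 - 4*z + 12) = (z - 3)*(z - 2)*(z + 2)*(z^2 - z - 6) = (z - 3)^2*(z - 2)*(z + 2)*(z + 2)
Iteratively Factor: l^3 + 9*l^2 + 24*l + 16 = (l + 1)*(l^2 + 8*l + 16) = (l + 1)*(l + 4)*(l + 4)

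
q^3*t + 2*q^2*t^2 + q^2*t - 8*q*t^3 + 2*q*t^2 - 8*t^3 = (q - 2*t)*(q + 4*t)*(q*t + t)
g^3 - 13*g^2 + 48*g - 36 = (g - 6)^2*(g - 1)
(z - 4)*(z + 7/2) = z^2 - z/2 - 14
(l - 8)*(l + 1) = l^2 - 7*l - 8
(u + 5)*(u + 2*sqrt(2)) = u^2 + 2*sqrt(2)*u + 5*u + 10*sqrt(2)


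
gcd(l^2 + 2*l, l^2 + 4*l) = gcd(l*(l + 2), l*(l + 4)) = l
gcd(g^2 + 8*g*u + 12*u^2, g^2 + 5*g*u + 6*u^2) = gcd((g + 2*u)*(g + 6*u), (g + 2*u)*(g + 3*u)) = g + 2*u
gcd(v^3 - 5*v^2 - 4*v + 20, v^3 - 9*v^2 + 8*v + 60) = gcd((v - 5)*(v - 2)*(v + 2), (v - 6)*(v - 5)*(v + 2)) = v^2 - 3*v - 10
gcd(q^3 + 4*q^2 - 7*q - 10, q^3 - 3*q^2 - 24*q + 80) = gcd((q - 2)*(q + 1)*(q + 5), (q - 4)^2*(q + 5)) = q + 5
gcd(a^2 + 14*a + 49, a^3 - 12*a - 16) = 1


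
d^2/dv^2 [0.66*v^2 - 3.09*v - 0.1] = 1.32000000000000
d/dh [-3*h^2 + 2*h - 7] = 2 - 6*h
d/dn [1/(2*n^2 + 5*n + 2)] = (-4*n - 5)/(2*n^2 + 5*n + 2)^2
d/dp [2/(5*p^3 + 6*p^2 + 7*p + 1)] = 2*(-15*p^2 - 12*p - 7)/(5*p^3 + 6*p^2 + 7*p + 1)^2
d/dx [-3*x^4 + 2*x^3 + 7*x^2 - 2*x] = -12*x^3 + 6*x^2 + 14*x - 2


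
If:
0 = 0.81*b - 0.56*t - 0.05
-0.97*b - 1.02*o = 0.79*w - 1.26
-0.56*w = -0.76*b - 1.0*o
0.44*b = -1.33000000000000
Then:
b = -3.02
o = 3.06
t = -4.46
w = 1.36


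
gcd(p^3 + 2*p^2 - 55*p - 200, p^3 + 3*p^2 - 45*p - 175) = p^2 + 10*p + 25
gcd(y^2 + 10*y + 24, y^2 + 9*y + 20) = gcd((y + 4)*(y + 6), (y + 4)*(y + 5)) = y + 4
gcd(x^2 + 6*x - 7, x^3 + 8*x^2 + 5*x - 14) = x^2 + 6*x - 7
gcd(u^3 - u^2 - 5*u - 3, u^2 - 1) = u + 1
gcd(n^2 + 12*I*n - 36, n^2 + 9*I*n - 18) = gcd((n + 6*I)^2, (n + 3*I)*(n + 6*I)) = n + 6*I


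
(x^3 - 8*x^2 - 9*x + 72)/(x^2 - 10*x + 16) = (x^2 - 9)/(x - 2)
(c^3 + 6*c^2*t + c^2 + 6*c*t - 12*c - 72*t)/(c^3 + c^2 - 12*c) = (c + 6*t)/c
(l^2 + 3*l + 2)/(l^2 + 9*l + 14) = (l + 1)/(l + 7)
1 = 1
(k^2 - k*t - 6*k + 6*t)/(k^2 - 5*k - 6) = (k - t)/(k + 1)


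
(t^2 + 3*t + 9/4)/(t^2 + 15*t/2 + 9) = (t + 3/2)/(t + 6)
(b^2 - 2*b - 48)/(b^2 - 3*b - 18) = (-b^2 + 2*b + 48)/(-b^2 + 3*b + 18)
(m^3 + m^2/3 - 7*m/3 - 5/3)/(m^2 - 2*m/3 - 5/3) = m + 1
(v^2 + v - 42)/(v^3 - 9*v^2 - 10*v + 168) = (v + 7)/(v^2 - 3*v - 28)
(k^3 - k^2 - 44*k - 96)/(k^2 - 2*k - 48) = (k^2 + 7*k + 12)/(k + 6)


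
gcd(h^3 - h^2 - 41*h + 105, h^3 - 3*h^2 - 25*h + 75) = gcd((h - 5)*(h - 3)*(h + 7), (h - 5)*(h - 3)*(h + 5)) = h^2 - 8*h + 15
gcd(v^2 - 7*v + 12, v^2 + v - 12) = v - 3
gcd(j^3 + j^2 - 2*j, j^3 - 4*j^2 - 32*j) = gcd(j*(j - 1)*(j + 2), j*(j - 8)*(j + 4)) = j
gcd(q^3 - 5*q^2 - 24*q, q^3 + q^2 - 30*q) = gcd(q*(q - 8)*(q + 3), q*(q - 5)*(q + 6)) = q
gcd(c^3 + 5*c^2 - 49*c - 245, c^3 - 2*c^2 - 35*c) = c^2 - 2*c - 35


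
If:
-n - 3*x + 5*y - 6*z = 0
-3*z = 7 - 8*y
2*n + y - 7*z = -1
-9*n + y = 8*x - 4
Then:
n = -568/461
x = 918/461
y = 388/461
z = -41/461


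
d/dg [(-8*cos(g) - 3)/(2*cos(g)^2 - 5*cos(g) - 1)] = (-16*cos(g)^2 - 12*cos(g) + 7)*sin(g)/(5*cos(g) - cos(2*g))^2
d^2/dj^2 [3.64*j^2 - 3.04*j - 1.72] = 7.28000000000000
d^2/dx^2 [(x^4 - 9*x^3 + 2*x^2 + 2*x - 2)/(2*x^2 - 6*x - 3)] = 2*(4*x^6 - 36*x^5 + 90*x^4 - 202*x^3 - 420*x^2 - 135*x - 102)/(8*x^6 - 72*x^5 + 180*x^4 - 270*x^2 - 162*x - 27)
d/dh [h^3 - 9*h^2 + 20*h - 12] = 3*h^2 - 18*h + 20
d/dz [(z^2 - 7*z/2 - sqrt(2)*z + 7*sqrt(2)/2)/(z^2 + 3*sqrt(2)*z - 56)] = (7*z^2 + 8*sqrt(2)*z^2 - 224*z - 14*sqrt(2)*z + 112*sqrt(2) + 350)/(2*(z^4 + 6*sqrt(2)*z^3 - 94*z^2 - 336*sqrt(2)*z + 3136))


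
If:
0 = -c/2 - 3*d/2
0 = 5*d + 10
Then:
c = 6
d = -2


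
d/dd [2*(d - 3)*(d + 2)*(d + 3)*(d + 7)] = 8*d^3 + 54*d^2 + 20*d - 162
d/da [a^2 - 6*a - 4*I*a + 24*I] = 2*a - 6 - 4*I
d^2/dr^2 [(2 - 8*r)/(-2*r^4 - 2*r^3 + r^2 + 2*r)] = 4*(96*r^7 + 88*r^6 - 36*r^5 + 18*r^4 + 44*r^3 + 9*r^2 - 6*r - 4)/(r^3*(8*r^9 + 24*r^8 + 12*r^7 - 40*r^6 - 54*r^5 + 6*r^4 + 47*r^3 + 18*r^2 - 12*r - 8))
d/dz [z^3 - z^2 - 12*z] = 3*z^2 - 2*z - 12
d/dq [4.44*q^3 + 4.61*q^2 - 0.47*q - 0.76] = 13.32*q^2 + 9.22*q - 0.47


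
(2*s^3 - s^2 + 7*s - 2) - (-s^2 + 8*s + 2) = 2*s^3 - s - 4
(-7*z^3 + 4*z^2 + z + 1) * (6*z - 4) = -42*z^4 + 52*z^3 - 10*z^2 + 2*z - 4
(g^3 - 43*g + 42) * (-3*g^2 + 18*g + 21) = -3*g^5 + 18*g^4 + 150*g^3 - 900*g^2 - 147*g + 882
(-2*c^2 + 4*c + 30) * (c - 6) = -2*c^3 + 16*c^2 + 6*c - 180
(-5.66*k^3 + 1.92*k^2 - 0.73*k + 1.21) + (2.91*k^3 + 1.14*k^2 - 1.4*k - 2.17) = -2.75*k^3 + 3.06*k^2 - 2.13*k - 0.96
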